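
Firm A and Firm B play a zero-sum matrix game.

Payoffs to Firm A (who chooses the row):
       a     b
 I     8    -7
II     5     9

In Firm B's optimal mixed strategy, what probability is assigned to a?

16/19

Row minima are -7 and 5, so Firm A's maximin is 5; column maxima are 8 and 9, so Firm B's minimax is 8. These differ, so the equilibrium is in mixed strategies.
Let Firm B play a with probability q. Firm A is indifferent when 8q − 7(1−q) = 5q + 9(1−q), giving q = 16/19.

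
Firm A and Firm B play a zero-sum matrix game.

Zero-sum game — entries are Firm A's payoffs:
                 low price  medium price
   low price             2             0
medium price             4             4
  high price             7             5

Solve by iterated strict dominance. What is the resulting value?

Row medium price is strictly dominated by row high price (7>4, 5>4); eliminate medium price.
Column low price is strictly dominated by medium price for Firm B (0<2, 5<7); eliminate low price.
Row low price is strictly dominated by row high price (5>0); eliminate low price.
Only (high price, medium price) remains, with payoff 5.

5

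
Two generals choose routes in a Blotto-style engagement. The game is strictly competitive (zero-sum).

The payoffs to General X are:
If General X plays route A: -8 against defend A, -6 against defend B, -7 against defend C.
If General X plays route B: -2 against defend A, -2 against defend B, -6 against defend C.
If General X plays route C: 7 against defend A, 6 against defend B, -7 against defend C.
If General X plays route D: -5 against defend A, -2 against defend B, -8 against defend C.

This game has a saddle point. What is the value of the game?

Row minima: -8, -6, -7, -8 → General X's maximin is -6.
Column maxima: 7, 6, -6 → General Y's minimax is -6.
They coincide at (route B, defend C), so the value is -6.

-6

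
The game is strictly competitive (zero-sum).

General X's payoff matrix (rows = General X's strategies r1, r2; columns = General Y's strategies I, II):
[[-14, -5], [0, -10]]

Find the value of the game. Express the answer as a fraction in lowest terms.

Row minima are -14 and -10, so General X's maximin is -10; column maxima are 0 and -5, so General Y's minimax is -5. These differ, so the equilibrium is in mixed strategies.
Let General X play r1 with probability p. General Y is indifferent when −14p = −5p − 10(1−p), giving p = 10/19.
Let General Y play I with probability q. General X is indifferent when −14q − 5(1−q) = −10(1−q), giving q = 5/19.
The value is -14·(5/19) + (-5)·(14/19) = -140/19.

-140/19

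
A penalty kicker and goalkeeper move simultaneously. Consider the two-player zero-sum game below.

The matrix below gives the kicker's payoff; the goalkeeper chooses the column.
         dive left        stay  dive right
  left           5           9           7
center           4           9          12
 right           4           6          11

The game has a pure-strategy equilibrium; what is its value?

5

Row minima: 5, 4, 4 → the kicker's maximin is 5.
Column maxima: 5, 9, 12 → the goalkeeper's minimax is 5.
They coincide at (left, dive left), so the value is 5.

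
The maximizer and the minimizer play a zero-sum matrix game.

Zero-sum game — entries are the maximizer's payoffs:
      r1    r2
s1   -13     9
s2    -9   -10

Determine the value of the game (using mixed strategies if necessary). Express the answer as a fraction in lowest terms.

-211/23

Row minima are -13 and -10, so the maximizer's maximin is -10; column maxima are -9 and 9, so the minimizer's minimax is -9. These differ, so the equilibrium is in mixed strategies.
Let the maximizer play s1 with probability p. The minimizer is indifferent when −13p − 9(1−p) = 9p − 10(1−p), giving p = 1/23.
Let the minimizer play r1 with probability q. The maximizer is indifferent when −13q + 9(1−q) = −9q − 10(1−q), giving q = 19/23.
The value is -13·(19/23) + (9)·(4/23) = -211/23.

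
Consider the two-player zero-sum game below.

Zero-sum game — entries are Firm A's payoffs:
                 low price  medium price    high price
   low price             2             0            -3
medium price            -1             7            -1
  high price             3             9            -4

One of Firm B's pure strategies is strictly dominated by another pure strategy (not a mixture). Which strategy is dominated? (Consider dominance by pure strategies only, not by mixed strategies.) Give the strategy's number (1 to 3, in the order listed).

Firm B prefers columns that give Firm A less. Compare medium price with high price: -3 < 0, -1 < 7, -4 < 9.
So high price strictly dominates medium price for Firm B; medium price is strictly dominated.

2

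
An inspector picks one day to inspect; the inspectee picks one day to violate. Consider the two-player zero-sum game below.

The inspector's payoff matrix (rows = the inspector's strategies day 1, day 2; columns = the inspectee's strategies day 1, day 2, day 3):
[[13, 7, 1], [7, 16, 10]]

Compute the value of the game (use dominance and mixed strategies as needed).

41/5

Column day 2 is strictly dominated by day 3 for the inspectee (it gives the inspector more in every row).
The remaining 2×2 game on (day 1, day 2) × (day 1, day 3) has no saddle point. Let the inspector play day 1 with probability p; indifference gives 13p + 7(1−p) = p + 10(1−p), so p = 1/5.
Similarly the inspectee's optimal q on day 1 is 3/5, and the value is 13·(3/5) + (1)·(2/5) = 41/5.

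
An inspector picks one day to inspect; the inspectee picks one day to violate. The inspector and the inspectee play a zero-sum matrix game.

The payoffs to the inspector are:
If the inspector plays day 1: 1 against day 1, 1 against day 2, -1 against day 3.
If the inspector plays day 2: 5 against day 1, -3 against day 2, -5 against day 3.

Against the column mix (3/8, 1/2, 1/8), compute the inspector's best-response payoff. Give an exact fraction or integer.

3/4

day 1: (1)·(3/8) + (1)·(1/2) + (-1)·(1/8) = 3/4.
day 2: (5)·(3/8) + (-3)·(1/2) + (-5)·(1/8) = -1/4.
The best pure response is day 1 with expected payoff 3/4.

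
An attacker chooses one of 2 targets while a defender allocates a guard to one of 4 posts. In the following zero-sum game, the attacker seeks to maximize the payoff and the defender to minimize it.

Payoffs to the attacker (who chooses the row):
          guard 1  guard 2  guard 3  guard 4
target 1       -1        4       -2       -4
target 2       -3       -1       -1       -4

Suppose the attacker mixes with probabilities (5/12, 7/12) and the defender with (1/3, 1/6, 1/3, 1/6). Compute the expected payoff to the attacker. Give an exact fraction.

-121/72

Against (1/3, 1/6, 1/3, 1/6), each row's expected payoff is target 1: -1; target 2: -13/6.
Taking the (5/12, 7/12)-weighted average: (5/12)·(-1) + (7/12)·(-13/6) = -121/72.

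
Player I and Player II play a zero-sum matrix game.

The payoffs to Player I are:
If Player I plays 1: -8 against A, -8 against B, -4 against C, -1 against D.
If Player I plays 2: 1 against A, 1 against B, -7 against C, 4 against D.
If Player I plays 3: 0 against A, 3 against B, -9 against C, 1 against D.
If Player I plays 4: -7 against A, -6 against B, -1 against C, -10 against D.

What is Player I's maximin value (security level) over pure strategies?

The worst-case payoff for each row is 1: -8, 2: -7, 3: -9, 4: -10.
The best of these is -7.

-7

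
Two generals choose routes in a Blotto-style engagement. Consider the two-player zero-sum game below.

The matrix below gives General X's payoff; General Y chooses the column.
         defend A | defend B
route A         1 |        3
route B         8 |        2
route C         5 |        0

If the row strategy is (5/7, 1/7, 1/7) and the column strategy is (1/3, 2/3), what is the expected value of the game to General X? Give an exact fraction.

Against (1/3, 2/3), each row's expected payoff is route A: 7/3; route B: 4; route C: 5/3.
Taking the (5/7, 1/7, 1/7)-weighted average: (5/7)·(7/3) + (1/7)·(4) + (1/7)·(5/3) = 52/21.

52/21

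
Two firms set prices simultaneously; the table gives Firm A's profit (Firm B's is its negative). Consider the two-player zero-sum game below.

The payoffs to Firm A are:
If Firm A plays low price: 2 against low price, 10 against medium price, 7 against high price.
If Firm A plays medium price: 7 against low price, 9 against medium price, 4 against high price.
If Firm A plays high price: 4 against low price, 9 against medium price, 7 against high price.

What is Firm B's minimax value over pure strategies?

The worst case (largest entry) in each column is low price: 7, medium price: 10, high price: 7.
The best (smallest) of these is 7.

7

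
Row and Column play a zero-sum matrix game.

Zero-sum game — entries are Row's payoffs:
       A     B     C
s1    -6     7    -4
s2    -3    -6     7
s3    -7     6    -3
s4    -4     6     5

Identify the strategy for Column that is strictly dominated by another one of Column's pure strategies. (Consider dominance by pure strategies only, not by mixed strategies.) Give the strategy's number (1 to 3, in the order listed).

3

Column prefers columns that give Row less. Compare C with A: -6 < -4, -3 < 7, -7 < -3, -4 < 5.
So A strictly dominates C for Column; C is strictly dominated.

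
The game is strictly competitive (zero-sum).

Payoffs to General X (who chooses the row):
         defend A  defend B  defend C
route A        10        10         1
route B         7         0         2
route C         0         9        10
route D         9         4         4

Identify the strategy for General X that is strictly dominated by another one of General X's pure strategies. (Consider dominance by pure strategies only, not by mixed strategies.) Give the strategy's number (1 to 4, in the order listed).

2

Compare route B with route D: 9 > 7, 4 > 0, 4 > 2.
So route D strictly dominates route B for General X; route B is strictly dominated.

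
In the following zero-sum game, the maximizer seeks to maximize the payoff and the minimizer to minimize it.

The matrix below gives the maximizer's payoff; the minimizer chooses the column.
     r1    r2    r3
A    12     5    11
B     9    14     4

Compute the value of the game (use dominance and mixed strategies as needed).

67/8

Column r1 is strictly dominated by r3 for the minimizer (it gives the maximizer more in every row).
The remaining 2×2 game on (A, B) × (r2, r3) has no saddle point. Let the maximizer play A with probability p; indifference gives 5p + 14(1−p) = 11p + 4(1−p), so p = 5/8.
Similarly the minimizer's optimal q on r2 is 7/16, and the value is 5·(7/16) + (11)·(9/16) = 67/8.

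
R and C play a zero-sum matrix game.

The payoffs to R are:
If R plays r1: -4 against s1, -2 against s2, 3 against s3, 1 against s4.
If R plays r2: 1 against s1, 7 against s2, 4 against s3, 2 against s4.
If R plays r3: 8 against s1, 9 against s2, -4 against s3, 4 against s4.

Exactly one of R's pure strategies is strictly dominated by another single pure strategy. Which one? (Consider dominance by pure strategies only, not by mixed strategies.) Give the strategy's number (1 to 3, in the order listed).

Compare r1 with r2: 1 > -4, 7 > -2, 4 > 3, 2 > 1.
So r2 strictly dominates r1 for R; r1 is strictly dominated.

1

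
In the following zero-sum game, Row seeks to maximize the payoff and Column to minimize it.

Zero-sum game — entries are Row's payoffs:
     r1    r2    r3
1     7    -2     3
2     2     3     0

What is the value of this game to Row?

9/8

Column r1 is strictly dominated by r3 for Column (it gives Row more in every row).
The remaining 2×2 game on (1, 2) × (r2, r3) has no saddle point. Let Row play 1 with probability p; indifference gives −2p + 3(1−p) = 3p, so p = 3/8.
Similarly Column's optimal q on r2 is 3/8, and the value is -2·(3/8) + (3)·(5/8) = 9/8.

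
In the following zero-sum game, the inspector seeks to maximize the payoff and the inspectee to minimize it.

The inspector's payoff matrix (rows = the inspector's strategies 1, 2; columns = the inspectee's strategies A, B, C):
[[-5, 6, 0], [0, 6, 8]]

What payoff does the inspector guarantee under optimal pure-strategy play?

Row minima: -5, 0 → the inspector's maximin is 0.
Column maxima: 0, 6, 8 → the inspectee's minimax is 0.
They coincide at (2, A), so the value is 0.

0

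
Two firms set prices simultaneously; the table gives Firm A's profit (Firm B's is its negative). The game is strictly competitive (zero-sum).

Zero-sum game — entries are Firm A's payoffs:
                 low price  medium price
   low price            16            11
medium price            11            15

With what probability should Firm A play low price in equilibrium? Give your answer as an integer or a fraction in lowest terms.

Row minima are 11 and 11, so Firm A's maximin is 11; column maxima are 16 and 15, so Firm B's minimax is 15. These differ, so the equilibrium is in mixed strategies.
Let Firm A play low price with probability p. Firm B is indifferent when 16p + 11(1−p) = 11p + 15(1−p), giving p = 4/9.

4/9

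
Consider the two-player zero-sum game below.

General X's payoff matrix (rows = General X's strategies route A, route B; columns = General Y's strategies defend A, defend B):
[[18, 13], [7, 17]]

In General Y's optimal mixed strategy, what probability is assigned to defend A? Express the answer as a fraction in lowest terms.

Row minima are 13 and 7, so General X's maximin is 13; column maxima are 18 and 17, so General Y's minimax is 17. These differ, so the equilibrium is in mixed strategies.
Let General Y play defend A with probability q. General X is indifferent when 18q + 13(1−q) = 7q + 17(1−q), giving q = 4/15.

4/15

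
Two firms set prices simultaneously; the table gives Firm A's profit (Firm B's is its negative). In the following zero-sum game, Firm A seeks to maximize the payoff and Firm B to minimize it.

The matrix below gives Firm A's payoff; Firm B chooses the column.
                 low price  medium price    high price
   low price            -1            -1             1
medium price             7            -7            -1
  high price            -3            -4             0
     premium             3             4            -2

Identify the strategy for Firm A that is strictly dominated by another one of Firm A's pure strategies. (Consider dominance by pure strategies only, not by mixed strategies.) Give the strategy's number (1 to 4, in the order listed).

3

Compare high price with low price: -1 > -3, -1 > -4, 1 > 0.
So low price strictly dominates high price for Firm A; high price is strictly dominated.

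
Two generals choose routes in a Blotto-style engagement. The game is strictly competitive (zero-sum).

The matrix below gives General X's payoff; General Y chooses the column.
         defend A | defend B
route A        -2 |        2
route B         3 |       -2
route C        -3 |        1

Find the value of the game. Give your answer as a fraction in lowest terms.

Row route C is strictly dominated by row route A, so General X never plays it.
The remaining 2×2 game on (route A, route B) × (defend A, defend B) has no saddle point. Let General X play route A with probability p; indifference gives −2p + 3(1−p) = 2p − 2(1−p), so p = 5/9.
Similarly General Y's optimal q on defend A is 4/9, and the value is -2·(4/9) + (2)·(5/9) = 2/9.

2/9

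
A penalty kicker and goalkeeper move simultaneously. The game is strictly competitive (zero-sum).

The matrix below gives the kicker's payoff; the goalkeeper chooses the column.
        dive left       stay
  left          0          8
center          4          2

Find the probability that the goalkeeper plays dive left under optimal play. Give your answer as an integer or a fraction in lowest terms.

Row minima are 0 and 2, so the kicker's maximin is 2; column maxima are 4 and 8, so the goalkeeper's minimax is 4. These differ, so the equilibrium is in mixed strategies.
Let the goalkeeper play dive left with probability q. The kicker is indifferent when 8(1−q) = 4q + 2(1−q), giving q = 3/5.

3/5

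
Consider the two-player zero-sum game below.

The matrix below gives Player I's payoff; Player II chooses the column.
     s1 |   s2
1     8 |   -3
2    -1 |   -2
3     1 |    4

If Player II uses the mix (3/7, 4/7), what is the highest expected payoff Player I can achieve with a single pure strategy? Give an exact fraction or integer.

19/7

1: (8)·(3/7) + (-3)·(4/7) = 12/7.
2: (-1)·(3/7) + (-2)·(4/7) = -11/7.
3: (1)·(3/7) + (4)·(4/7) = 19/7.
The best pure response is 3 with expected payoff 19/7.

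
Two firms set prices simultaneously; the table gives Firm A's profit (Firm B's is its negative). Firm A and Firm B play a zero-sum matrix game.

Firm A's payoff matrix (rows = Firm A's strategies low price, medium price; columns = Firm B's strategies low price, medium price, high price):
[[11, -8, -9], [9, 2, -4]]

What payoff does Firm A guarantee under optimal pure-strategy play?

Row minima: -9, -4 → Firm A's maximin is -4.
Column maxima: 11, 2, -4 → Firm B's minimax is -4.
They coincide at (medium price, high price), so the value is -4.

-4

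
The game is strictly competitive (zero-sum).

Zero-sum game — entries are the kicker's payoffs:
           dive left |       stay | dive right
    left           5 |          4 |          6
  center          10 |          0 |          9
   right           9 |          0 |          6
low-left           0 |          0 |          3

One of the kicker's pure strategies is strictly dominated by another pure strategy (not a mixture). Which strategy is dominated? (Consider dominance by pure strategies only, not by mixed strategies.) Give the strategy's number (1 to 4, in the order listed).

Compare low-left with left: 5 > 0, 4 > 0, 6 > 3.
So left strictly dominates low-left for the kicker; low-left is strictly dominated.

4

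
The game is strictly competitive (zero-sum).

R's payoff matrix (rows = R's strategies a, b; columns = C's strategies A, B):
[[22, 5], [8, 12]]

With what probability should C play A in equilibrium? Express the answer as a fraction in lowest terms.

Row minima are 5 and 8, so R's maximin is 8; column maxima are 22 and 12, so C's minimax is 12. These differ, so the equilibrium is in mixed strategies.
Let C play A with probability q. R is indifferent when 22q + 5(1−q) = 8q + 12(1−q), giving q = 1/3.

1/3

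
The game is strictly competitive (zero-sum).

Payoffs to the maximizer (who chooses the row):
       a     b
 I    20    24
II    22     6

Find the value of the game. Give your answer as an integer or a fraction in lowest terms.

Row minima are 20 and 6, so the maximizer's maximin is 20; column maxima are 22 and 24, so the minimizer's minimax is 22. These differ, so the equilibrium is in mixed strategies.
Let the maximizer play I with probability p. The minimizer is indifferent when 20p + 22(1−p) = 24p + 6(1−p), giving p = 4/5.
Let the minimizer play a with probability q. The maximizer is indifferent when 20q + 24(1−q) = 22q + 6(1−q), giving q = 9/10.
The value is 20·(9/10) + (24)·(1/10) = 102/5.

102/5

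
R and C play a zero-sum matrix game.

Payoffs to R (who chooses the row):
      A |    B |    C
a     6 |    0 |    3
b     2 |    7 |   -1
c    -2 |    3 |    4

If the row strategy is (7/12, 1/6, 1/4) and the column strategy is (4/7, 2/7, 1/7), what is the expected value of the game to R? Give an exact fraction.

79/28

Against (4/7, 2/7, 1/7), each row's expected payoff is a: 27/7; b: 3; c: 2/7.
Taking the (7/12, 1/6, 1/4)-weighted average: (7/12)·(27/7) + (1/6)·(3) + (1/4)·(2/7) = 79/28.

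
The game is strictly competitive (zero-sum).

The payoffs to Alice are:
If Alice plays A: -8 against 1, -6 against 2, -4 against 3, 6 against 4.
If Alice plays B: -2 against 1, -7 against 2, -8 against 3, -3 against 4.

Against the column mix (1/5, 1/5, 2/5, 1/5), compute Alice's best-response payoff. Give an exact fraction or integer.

A: (-8)·(1/5) + (-6)·(1/5) + (-4)·(2/5) + (6)·(1/5) = -16/5.
B: (-2)·(1/5) + (-7)·(1/5) + (-8)·(2/5) + (-3)·(1/5) = -28/5.
The best pure response is A with expected payoff -16/5.

-16/5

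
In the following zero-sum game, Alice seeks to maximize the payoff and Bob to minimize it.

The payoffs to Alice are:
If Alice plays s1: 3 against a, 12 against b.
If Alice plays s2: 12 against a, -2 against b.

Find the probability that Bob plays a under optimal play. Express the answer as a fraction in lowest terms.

Row minima are 3 and -2, so Alice's maximin is 3; column maxima are 12 and 12, so Bob's minimax is 12. These differ, so the equilibrium is in mixed strategies.
Let Bob play a with probability q. Alice is indifferent when 3q + 12(1−q) = 12q − 2(1−q), giving q = 14/23.

14/23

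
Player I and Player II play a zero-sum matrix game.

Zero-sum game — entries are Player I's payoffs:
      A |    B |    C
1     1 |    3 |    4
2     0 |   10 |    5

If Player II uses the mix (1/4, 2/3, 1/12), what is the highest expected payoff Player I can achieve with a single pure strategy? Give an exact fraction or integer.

1: (1)·(1/4) + (3)·(2/3) + (4)·(1/12) = 31/12.
2: (0)·(1/4) + (10)·(2/3) + (5)·(1/12) = 85/12.
The best pure response is 2 with expected payoff 85/12.

85/12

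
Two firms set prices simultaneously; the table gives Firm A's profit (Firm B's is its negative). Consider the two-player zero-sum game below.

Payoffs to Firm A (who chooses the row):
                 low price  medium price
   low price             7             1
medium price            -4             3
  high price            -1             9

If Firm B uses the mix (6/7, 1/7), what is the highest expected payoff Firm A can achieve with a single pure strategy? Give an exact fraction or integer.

low price: (7)·(6/7) + (1)·(1/7) = 43/7.
medium price: (-4)·(6/7) + (3)·(1/7) = -3.
high price: (-1)·(6/7) + (9)·(1/7) = 3/7.
The best pure response is low price with expected payoff 43/7.

43/7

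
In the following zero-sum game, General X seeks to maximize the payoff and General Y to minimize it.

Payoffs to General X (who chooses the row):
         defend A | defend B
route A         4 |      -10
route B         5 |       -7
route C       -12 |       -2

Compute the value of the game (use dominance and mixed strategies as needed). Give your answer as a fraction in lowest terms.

Row route A is strictly dominated by row route B, so General X never plays it.
The remaining 2×2 game on (route B, route C) × (defend A, defend B) has no saddle point. Let General X play route B with probability p; indifference gives 5p − 12(1−p) = −7p − 2(1−p), so p = 5/11.
Similarly General Y's optimal q on defend A is 5/22, and the value is 5·(5/22) + (-7)·(17/22) = -47/11.

-47/11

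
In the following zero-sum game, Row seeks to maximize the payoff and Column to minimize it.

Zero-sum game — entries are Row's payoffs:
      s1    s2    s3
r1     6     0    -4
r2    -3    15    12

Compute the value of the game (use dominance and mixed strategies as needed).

Column s2 is strictly dominated by s3 for Column (it gives Row more in every row).
The remaining 2×2 game on (r1, r2) × (s1, s3) has no saddle point. Let Row play r1 with probability p; indifference gives 6p − 3(1−p) = −4p + 12(1−p), so p = 3/5.
Similarly Column's optimal q on s1 is 16/25, and the value is 6·(16/25) + (-4)·(9/25) = 12/5.

12/5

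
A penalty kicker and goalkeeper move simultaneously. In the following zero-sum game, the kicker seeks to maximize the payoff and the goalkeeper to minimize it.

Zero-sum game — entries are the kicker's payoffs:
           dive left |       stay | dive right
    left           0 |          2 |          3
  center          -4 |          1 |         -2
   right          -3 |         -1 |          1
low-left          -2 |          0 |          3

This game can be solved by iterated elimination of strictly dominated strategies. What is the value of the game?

0

Column stay is strictly dominated by dive left for the goalkeeper (0<2, -4<1, -3<-1, -2<0); eliminate stay.
Row right is strictly dominated by row left (0>-3, 3>1); eliminate right.
Row center is strictly dominated by row left (0>-4, 3>-2); eliminate center.
Column dive right is strictly dominated by dive left for the goalkeeper (0<3, -2<3); eliminate dive right.
Row low-left is strictly dominated by row left (0>-2); eliminate low-left.
Only (left, dive left) remains, with payoff 0.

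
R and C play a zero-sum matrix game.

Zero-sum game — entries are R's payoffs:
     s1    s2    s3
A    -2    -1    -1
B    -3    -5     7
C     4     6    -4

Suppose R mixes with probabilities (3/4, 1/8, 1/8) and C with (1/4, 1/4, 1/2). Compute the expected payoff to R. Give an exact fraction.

-11/16

Against (1/4, 1/4, 1/2), each row's expected payoff is A: -5/4; B: 3/2; C: 1/2.
Taking the (3/4, 1/8, 1/8)-weighted average: (3/4)·(-5/4) + (1/8)·(3/2) + (1/8)·(1/2) = -11/16.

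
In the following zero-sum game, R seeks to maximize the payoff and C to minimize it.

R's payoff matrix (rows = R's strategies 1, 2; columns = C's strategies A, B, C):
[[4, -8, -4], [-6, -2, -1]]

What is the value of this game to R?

-7/2

Column C is strictly dominated by B for C (it gives R more in every row).
The remaining 2×2 game on (1, 2) × (A, B) has no saddle point. Let R play 1 with probability p; indifference gives 4p − 6(1−p) = −8p − 2(1−p), so p = 1/4.
Similarly C's optimal q on A is 3/8, and the value is 4·(3/8) + (-8)·(5/8) = -7/2.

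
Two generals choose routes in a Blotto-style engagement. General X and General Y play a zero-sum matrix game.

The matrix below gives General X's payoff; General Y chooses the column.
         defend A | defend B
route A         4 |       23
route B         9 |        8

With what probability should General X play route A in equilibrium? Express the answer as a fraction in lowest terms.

1/20

Row minima are 4 and 8, so General X's maximin is 8; column maxima are 9 and 23, so General Y's minimax is 9. These differ, so the equilibrium is in mixed strategies.
Let General X play route A with probability p. General Y is indifferent when 4p + 9(1−p) = 23p + 8(1−p), giving p = 1/20.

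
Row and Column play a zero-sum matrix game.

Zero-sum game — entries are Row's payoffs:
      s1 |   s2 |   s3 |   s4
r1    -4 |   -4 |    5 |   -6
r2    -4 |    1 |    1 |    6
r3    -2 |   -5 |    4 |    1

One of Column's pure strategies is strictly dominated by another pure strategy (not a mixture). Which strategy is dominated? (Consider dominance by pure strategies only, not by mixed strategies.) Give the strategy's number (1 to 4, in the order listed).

3

Column prefers columns that give Row less. Compare s3 with s1: -4 < 5, -4 < 1, -2 < 4.
So s1 strictly dominates s3 for Column; s3 is strictly dominated.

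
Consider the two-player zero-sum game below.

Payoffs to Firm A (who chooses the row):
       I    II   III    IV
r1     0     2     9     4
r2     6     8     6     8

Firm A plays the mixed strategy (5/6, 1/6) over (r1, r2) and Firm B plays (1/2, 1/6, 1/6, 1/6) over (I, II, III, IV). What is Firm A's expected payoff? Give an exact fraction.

115/36

Against (1/2, 1/6, 1/6, 1/6), each row's expected payoff is r1: 5/2; r2: 20/3.
Taking the (5/6, 1/6)-weighted average: (5/6)·(5/2) + (1/6)·(20/3) = 115/36.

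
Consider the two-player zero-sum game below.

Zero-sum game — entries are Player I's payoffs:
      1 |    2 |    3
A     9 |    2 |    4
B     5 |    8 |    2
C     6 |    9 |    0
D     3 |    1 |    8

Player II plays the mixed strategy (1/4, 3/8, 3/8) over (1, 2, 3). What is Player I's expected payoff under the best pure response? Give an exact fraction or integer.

5

A: (9)·(1/4) + (2)·(3/8) + (4)·(3/8) = 9/2.
B: (5)·(1/4) + (8)·(3/8) + (2)·(3/8) = 5.
C: (6)·(1/4) + (9)·(3/8) + (0)·(3/8) = 39/8.
D: (3)·(1/4) + (1)·(3/8) + (8)·(3/8) = 33/8.
The best pure response is B with expected payoff 5.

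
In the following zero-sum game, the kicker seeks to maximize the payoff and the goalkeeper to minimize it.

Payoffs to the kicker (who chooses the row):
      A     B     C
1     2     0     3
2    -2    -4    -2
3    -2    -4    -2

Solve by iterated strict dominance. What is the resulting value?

0

Column C is strictly dominated by B for the goalkeeper (0<3, -4<-2, -4<-2); eliminate C.
Column A is strictly dominated by B for the goalkeeper (0<2, -4<-2, -4<-2); eliminate A.
Row 3 is strictly dominated by row 1 (0>-4); eliminate 3.
Row 2 is strictly dominated by row 1 (0>-4); eliminate 2.
Only (1, B) remains, with payoff 0.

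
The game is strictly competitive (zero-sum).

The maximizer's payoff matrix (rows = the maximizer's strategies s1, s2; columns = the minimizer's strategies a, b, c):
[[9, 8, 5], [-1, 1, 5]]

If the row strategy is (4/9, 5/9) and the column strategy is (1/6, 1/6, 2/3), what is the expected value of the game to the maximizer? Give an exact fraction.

124/27

Against (1/6, 1/6, 2/3), each row's expected payoff is s1: 37/6; s2: 10/3.
Taking the (4/9, 5/9)-weighted average: (4/9)·(37/6) + (5/9)·(10/3) = 124/27.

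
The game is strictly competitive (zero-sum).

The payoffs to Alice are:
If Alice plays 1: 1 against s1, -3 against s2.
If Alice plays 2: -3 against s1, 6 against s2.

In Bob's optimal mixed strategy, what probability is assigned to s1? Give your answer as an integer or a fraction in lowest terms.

9/13

Row minima are -3 and -3, so Alice's maximin is -3; column maxima are 1 and 6, so Bob's minimax is 1. These differ, so the equilibrium is in mixed strategies.
Let Bob play s1 with probability q. Alice is indifferent when q − 3(1−q) = −3q + 6(1−q), giving q = 9/13.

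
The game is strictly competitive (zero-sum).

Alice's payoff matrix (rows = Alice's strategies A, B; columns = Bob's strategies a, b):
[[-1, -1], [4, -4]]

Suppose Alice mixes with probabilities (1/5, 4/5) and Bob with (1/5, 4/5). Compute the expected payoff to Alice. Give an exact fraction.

Against (1/5, 4/5), each row's expected payoff is A: -1; B: -12/5.
Taking the (1/5, 4/5)-weighted average: (1/5)·(-1) + (4/5)·(-12/5) = -53/25.

-53/25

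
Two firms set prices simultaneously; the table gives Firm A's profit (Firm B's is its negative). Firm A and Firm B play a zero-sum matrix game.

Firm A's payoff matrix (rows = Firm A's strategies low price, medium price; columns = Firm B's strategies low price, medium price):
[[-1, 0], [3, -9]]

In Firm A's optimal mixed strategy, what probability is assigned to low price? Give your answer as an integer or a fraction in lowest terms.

Row minima are -1 and -9, so Firm A's maximin is -1; column maxima are 3 and 0, so Firm B's minimax is 0. These differ, so the equilibrium is in mixed strategies.
Let Firm A play low price with probability p. Firm B is indifferent when −p + 3(1−p) = −9(1−p), giving p = 12/13.

12/13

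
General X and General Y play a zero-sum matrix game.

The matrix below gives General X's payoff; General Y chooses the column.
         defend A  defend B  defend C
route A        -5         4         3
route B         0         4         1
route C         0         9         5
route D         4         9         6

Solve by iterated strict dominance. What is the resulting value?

Row route A is strictly dominated by row route C (0>-5, 9>4, 5>3); eliminate route A.
Row route B is strictly dominated by row route D (4>0, 9>4, 6>1); eliminate route B.
Column defend C is strictly dominated by defend A for General Y (0<5, 4<6); eliminate defend C.
Column defend B is strictly dominated by defend A for General Y (0<9, 4<9); eliminate defend B.
Row route C is strictly dominated by row route D (4>0); eliminate route C.
Only (route D, defend A) remains, with payoff 4.

4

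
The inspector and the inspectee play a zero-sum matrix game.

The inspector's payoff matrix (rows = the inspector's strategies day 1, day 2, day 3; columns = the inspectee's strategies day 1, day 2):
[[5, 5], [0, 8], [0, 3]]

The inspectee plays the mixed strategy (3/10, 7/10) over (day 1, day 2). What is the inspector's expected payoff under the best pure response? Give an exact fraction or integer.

day 1: (5)·(3/10) + (5)·(7/10) = 5.
day 2: (0)·(3/10) + (8)·(7/10) = 28/5.
day 3: (0)·(3/10) + (3)·(7/10) = 21/10.
The best pure response is day 2 with expected payoff 28/5.

28/5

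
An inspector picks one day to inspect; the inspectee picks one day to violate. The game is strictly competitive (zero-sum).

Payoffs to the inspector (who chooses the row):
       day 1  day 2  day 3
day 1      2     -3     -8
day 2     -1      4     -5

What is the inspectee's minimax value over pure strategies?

The worst case (largest entry) in each column is day 1: 2, day 2: 4, day 3: -5.
The best (smallest) of these is -5.

-5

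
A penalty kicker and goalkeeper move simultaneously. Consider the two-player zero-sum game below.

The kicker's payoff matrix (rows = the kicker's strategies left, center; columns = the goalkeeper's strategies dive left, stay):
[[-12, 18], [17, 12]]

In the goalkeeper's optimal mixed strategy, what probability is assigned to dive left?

6/35

Row minima are -12 and 12, so the kicker's maximin is 12; column maxima are 17 and 18, so the goalkeeper's minimax is 17. These differ, so the equilibrium is in mixed strategies.
Let the goalkeeper play dive left with probability q. The kicker is indifferent when −12q + 18(1−q) = 17q + 12(1−q), giving q = 6/35.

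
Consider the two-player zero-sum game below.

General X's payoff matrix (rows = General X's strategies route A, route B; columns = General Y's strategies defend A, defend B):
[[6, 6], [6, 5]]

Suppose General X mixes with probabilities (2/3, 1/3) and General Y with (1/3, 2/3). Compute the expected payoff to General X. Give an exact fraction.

Against (1/3, 2/3), each row's expected payoff is route A: 6; route B: 16/3.
Taking the (2/3, 1/3)-weighted average: (2/3)·(6) + (1/3)·(16/3) = 52/9.

52/9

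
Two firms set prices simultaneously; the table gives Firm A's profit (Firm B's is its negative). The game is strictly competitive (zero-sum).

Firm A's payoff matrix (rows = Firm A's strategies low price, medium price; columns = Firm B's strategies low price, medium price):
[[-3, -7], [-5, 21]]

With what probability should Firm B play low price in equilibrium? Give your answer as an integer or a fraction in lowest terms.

Row minima are -7 and -5, so Firm A's maximin is -5; column maxima are -3 and 21, so Firm B's minimax is -3. These differ, so the equilibrium is in mixed strategies.
Let Firm B play low price with probability q. Firm A is indifferent when −3q − 7(1−q) = −5q + 21(1−q), giving q = 14/15.

14/15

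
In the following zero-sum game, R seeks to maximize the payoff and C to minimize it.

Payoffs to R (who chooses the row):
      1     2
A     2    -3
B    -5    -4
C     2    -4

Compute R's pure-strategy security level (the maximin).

-3

The worst-case payoff for each row is A: -3, B: -5, C: -4.
The best of these is -3.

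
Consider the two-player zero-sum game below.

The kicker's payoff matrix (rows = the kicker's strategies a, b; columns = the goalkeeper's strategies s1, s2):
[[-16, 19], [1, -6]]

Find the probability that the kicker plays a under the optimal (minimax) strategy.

1/6

Row minima are -16 and -6, so the kicker's maximin is -6; column maxima are 1 and 19, so the goalkeeper's minimax is 1. These differ, so the equilibrium is in mixed strategies.
Let the kicker play a with probability p. The goalkeeper is indifferent when −16p + (1−p) = 19p − 6(1−p), giving p = 1/6.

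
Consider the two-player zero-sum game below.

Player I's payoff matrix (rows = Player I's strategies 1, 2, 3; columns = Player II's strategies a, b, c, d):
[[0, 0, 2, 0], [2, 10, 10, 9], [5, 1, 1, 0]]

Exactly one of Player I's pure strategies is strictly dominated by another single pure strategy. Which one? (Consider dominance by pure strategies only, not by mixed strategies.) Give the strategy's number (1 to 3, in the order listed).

1

Compare 1 with 2: 2 > 0, 10 > 0, 10 > 2, 9 > 0.
So 2 strictly dominates 1 for Player I; 1 is strictly dominated.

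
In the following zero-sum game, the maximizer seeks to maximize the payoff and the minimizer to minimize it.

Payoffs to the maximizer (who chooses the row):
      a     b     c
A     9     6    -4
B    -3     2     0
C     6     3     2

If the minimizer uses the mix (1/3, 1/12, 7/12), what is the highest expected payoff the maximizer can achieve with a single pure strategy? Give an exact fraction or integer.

A: (9)·(1/3) + (6)·(1/12) + (-4)·(7/12) = 7/6.
B: (-3)·(1/3) + (2)·(1/12) + (0)·(7/12) = -5/6.
C: (6)·(1/3) + (3)·(1/12) + (2)·(7/12) = 41/12.
The best pure response is C with expected payoff 41/12.

41/12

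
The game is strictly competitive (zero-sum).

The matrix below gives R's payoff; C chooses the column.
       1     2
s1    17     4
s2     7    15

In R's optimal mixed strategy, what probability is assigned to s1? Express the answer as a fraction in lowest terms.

8/21

Row minima are 4 and 7, so R's maximin is 7; column maxima are 17 and 15, so C's minimax is 15. These differ, so the equilibrium is in mixed strategies.
Let R play s1 with probability p. C is indifferent when 17p + 7(1−p) = 4p + 15(1−p), giving p = 8/21.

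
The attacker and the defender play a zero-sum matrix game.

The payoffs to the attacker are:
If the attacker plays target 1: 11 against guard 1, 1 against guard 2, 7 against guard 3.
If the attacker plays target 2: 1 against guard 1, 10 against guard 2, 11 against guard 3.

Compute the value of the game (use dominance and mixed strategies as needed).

109/19

Column guard 3 is strictly dominated by guard 2 for the defender (it gives the attacker more in every row).
The remaining 2×2 game on (target 1, target 2) × (guard 1, guard 2) has no saddle point. Let the attacker play target 1 with probability p; indifference gives 11p + (1−p) = p + 10(1−p), so p = 9/19.
Similarly the defender's optimal q on guard 1 is 9/19, and the value is 11·(9/19) + (1)·(10/19) = 109/19.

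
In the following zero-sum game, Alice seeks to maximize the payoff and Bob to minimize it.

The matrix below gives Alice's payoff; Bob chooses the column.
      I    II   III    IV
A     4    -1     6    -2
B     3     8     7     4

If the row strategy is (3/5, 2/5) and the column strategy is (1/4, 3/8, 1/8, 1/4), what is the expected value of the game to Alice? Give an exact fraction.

Against (1/4, 3/8, 1/8, 1/4), each row's expected payoff is A: 7/8; B: 45/8.
Taking the (3/5, 2/5)-weighted average: (3/5)·(7/8) + (2/5)·(45/8) = 111/40.

111/40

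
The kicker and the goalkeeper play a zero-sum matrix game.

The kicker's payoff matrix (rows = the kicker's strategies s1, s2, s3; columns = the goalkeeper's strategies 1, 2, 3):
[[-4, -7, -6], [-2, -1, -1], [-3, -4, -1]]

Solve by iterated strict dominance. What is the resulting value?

Row s1 is strictly dominated by row s2 (-2>-4, -1>-7, -1>-6); eliminate s1.
Column 3 is strictly dominated by 1 for the goalkeeper (-2<-1, -3<-1); eliminate 3.
Row s3 is strictly dominated by row s2 (-2>-3, -1>-4); eliminate s3.
Column 2 is strictly dominated by 1 for the goalkeeper (-2<-1); eliminate 2.
Only (s2, 1) remains, with payoff -2.

-2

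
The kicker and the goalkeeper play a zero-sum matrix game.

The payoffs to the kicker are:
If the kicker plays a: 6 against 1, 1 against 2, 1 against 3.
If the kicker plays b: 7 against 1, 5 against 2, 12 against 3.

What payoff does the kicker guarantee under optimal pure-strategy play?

Row minima: 1, 5 → the kicker's maximin is 5.
Column maxima: 7, 5, 12 → the goalkeeper's minimax is 5.
They coincide at (b, 2), so the value is 5.

5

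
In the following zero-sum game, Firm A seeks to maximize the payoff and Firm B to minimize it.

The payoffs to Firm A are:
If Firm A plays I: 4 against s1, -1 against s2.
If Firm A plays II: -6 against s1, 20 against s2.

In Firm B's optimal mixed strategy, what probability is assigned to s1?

Row minima are -1 and -6, so Firm A's maximin is -1; column maxima are 4 and 20, so Firm B's minimax is 4. These differ, so the equilibrium is in mixed strategies.
Let Firm B play s1 with probability q. Firm A is indifferent when 4q − (1−q) = −6q + 20(1−q), giving q = 21/31.

21/31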